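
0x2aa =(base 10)682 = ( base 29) NF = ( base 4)22222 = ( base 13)406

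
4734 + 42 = 4776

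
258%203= 55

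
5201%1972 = 1257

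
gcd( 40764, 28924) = 4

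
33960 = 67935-33975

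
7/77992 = 7/77992 = 0.00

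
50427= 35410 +15017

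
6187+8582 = 14769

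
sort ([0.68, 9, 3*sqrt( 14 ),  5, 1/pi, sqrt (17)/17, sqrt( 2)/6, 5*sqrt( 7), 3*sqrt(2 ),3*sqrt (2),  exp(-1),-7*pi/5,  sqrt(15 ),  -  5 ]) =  [-5, - 7*pi/5,sqrt(2) /6, sqrt(17)/17,1/pi, exp(-1 ), 0.68, sqrt(15), 3*sqrt (2 ), 3*sqrt (2 ) , 5, 9,  3*sqrt( 14), 5*sqrt(7 ) ] 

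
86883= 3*28961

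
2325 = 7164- 4839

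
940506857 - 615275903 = 325230954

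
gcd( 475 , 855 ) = 95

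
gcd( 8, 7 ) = 1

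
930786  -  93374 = 837412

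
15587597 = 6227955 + 9359642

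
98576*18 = 1774368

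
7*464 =3248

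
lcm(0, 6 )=0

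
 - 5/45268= - 1+ 45263/45268 = - 0.00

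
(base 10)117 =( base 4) 1311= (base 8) 165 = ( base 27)49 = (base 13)90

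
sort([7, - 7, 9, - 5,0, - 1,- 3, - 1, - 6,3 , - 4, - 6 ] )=[ - 7, - 6 ,-6, - 5, - 4,  -  3, - 1, - 1,  0, 3,7, 9 ] 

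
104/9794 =52/4897 = 0.01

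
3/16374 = 1/5458 = 0.00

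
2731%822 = 265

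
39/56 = 39/56 = 0.70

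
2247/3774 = 749/1258=0.60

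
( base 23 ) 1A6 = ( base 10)765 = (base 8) 1375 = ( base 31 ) ol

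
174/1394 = 87/697  =  0.12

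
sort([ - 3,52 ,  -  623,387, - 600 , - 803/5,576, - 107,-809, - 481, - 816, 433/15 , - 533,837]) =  [ - 816 , - 809, - 623, - 600,  -  533, - 481, - 803/5, - 107, - 3,  433/15 , 52, 387, 576, 837]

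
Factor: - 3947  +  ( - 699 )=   -  2^1*23^1*101^1 = - 4646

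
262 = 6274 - 6012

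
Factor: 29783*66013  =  13^1 * 29^1*79^1*251^1*263^1 = 1966065179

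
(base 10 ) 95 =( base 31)32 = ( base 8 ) 137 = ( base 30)35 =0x5f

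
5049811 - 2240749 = 2809062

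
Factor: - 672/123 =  - 2^5*7^1*41^(  -  1 )=- 224/41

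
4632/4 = 1158 = 1158.00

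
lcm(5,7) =35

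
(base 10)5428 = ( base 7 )21553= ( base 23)A60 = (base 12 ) 3184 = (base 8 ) 12464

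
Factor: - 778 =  - 2^1*389^1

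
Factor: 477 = 3^2* 53^1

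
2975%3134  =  2975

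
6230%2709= 812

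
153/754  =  153/754 = 0.20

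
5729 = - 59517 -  - 65246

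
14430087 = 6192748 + 8237339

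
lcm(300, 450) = 900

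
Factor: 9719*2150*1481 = 30946753850 = 2^1*5^2 * 43^1*1481^1*9719^1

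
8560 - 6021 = 2539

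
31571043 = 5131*6153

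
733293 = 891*823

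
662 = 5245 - 4583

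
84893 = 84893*1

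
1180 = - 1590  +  2770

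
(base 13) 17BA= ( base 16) dcd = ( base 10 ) 3533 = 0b110111001101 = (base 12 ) 2065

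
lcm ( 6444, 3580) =32220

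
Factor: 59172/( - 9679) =-2^2 *3^1*4931^1*9679^(-1 )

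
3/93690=1/31230 = 0.00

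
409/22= 18+13/22 = 18.59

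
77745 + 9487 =87232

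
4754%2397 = 2357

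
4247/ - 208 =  - 4247/208 = -  20.42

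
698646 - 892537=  - 193891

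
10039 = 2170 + 7869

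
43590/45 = 968+2/3 = 968.67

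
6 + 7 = 13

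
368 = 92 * 4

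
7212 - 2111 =5101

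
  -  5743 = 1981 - 7724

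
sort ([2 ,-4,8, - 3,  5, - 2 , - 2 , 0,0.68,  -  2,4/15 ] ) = [  -  4,-3, - 2 , - 2, -2, 0 , 4/15, 0.68,  2,5,8]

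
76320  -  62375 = 13945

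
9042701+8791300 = 17834001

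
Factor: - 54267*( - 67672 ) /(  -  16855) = -2^3*3^1  *  5^ ( - 1 ) *11^1*769^1*3371^ (  -  1) * 18089^1 = -3672356424/16855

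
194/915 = 194/915  =  0.21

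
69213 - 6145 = 63068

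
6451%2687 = 1077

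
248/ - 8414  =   - 1 + 4083/4207= -0.03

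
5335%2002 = 1331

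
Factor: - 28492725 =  - 3^1*5^2*379903^1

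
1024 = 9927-8903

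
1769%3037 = 1769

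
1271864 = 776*1639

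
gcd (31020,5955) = 15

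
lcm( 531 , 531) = 531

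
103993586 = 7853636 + 96139950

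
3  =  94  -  91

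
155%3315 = 155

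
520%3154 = 520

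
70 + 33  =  103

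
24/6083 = 24/6083 = 0.00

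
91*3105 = 282555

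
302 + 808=1110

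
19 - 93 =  - 74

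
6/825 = 2/275 = 0.01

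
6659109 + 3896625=10555734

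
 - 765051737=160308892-925360629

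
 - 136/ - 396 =34/99 = 0.34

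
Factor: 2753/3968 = 2^( - 7)*31^(- 1 )*2753^1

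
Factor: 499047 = 3^1 * 166349^1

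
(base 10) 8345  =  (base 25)d8k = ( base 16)2099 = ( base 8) 20231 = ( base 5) 231340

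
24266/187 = 129+13/17 = 129.76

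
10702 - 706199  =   - 695497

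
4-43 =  -39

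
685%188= 121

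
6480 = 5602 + 878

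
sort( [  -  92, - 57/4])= [-92,-57/4]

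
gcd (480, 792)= 24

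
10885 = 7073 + 3812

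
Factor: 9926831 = 103^1*96377^1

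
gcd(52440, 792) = 24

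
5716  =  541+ 5175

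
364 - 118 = 246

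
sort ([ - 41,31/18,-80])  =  [ - 80, - 41 , 31/18 ] 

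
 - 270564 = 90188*(-3 )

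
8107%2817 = 2473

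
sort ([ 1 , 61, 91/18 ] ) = [ 1,91/18, 61]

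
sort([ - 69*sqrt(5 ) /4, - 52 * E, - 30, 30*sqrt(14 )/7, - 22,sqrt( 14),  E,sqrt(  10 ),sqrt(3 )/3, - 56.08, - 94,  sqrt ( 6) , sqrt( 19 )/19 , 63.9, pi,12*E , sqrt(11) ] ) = [  -  52*E,-94, - 56.08, -69*sqrt( 5 ) /4,-30,-22,sqrt(19)/19, sqrt( 3 )/3, sqrt(6), E,pi,sqrt(10 ),sqrt (11),sqrt ( 14),30*sqrt(14) /7,12*E,63.9 ] 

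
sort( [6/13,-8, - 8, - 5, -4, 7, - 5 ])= [ - 8,-8, - 5, - 5, - 4, 6/13, 7]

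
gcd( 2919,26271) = 2919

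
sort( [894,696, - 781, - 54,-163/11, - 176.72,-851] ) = [  -  851 ,- 781, - 176.72, - 54, - 163/11  ,  696,  894]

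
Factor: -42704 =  - 2^4*17^1*157^1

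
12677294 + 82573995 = 95251289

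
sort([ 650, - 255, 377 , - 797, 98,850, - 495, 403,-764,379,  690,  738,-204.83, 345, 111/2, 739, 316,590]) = [-797, - 764, - 495, - 255, - 204.83, 111/2,98,316,  345,377, 379, 403 , 590,650 , 690, 738,739, 850]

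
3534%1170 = 24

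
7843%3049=1745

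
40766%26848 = 13918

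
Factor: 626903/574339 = 743^( - 1)*811^1=811/743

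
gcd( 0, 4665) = 4665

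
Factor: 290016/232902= 2^4 * 3^( - 1 )*53^1 * 227^(  -  1)=848/681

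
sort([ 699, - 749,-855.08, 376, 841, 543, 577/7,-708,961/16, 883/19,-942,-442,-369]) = [-942,  -  855.08,-749, - 708, - 442, - 369, 883/19, 961/16, 577/7,376 , 543, 699 , 841] 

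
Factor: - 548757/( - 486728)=49887/44248  =  2^ (-3 )*3^2 * 23^1 * 241^1*5531^(-1)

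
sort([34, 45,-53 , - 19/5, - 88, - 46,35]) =[  -  88, - 53, - 46, - 19/5,34 , 35,45]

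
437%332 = 105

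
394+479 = 873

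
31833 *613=19513629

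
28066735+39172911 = 67239646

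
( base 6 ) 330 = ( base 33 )3r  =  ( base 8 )176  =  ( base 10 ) 126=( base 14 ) 90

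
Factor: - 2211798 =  - 2^1*3^1 * 368633^1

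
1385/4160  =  277/832=0.33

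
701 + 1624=2325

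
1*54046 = 54046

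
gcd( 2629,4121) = 1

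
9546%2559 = 1869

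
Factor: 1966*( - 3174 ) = - 2^2*3^1 * 23^2*983^1 = - 6240084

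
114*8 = 912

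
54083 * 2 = 108166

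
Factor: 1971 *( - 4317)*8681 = -3^4*73^1*1439^1 * 8681^1 = - 73864953567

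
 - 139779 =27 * (-5177 ) 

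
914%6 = 2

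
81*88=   7128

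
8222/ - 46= - 179  +  6/23 = - 178.74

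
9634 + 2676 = 12310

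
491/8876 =491/8876 = 0.06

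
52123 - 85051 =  - 32928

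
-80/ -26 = 40/13 = 3.08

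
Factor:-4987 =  - 4987^1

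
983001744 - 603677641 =379324103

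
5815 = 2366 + 3449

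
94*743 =69842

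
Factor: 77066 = 2^1*11^1*31^1*113^1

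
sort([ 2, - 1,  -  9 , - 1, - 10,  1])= [ - 10,-9, - 1, - 1, 1,2]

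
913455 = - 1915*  ( - 477 )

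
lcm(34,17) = 34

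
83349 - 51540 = 31809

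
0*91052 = 0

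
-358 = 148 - 506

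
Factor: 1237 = 1237^1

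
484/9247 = 484/9247=   0.05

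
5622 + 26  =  5648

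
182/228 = 91/114 = 0.80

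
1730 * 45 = 77850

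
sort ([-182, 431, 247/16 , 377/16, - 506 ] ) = [-506, - 182, 247/16,  377/16,431]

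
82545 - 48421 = 34124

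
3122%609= 77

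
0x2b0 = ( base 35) jn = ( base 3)221111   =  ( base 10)688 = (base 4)22300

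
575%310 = 265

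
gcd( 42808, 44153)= 1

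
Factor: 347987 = 347987^1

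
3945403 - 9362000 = - 5416597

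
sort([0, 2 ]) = [0, 2]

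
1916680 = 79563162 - 77646482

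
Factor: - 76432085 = -5^1*17^1*61^1 * 14741^1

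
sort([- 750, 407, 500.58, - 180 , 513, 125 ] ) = [ - 750,-180, 125, 407,500.58, 513 ] 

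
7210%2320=250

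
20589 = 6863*3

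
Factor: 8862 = 2^1*3^1*7^1*211^1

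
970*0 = 0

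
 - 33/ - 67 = 33/67 = 0.49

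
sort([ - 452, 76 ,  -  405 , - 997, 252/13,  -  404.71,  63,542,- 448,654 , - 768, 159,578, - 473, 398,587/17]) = [-997, - 768, - 473, - 452, - 448, - 405, - 404.71, 252/13,587/17, 63, 76,  159 , 398,  542, 578, 654 ] 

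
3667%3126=541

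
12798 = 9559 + 3239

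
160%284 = 160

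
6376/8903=6376/8903 = 0.72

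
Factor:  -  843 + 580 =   -  263= - 263^1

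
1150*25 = 28750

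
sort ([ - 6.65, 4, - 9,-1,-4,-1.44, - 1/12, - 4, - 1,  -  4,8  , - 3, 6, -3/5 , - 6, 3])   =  [-9, - 6.65, - 6, - 4, - 4, - 4, - 3  , - 1.44, - 1, - 1, - 3/5, - 1/12 , 3,  4,6,8 ] 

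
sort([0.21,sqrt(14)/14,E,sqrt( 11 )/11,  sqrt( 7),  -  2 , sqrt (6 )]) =[ - 2,0.21,  sqrt( 14 ) /14, sqrt (11)/11, sqrt(6 ) , sqrt( 7 ), E ] 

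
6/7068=1/1178 =0.00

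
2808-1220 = 1588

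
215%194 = 21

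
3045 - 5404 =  - 2359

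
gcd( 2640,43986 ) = 6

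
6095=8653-2558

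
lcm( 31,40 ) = 1240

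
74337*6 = 446022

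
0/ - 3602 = 0/1 = - 0.00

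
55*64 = 3520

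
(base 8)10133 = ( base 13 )1ba1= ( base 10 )4187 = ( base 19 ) BB7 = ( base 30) 4jh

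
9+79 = 88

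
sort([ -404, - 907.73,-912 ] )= [ - 912,-907.73,- 404 ] 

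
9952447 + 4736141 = 14688588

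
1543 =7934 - 6391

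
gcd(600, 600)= 600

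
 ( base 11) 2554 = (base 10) 3326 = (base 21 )7B8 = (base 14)12d8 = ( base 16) CFE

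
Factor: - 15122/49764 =-2^(-1)*3^( - 1)*11^( - 1) * 13^(-1)*29^( - 1 )*7561^1=- 7561/24882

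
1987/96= 1987/96 =20.70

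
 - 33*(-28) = 924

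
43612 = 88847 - 45235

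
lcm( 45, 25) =225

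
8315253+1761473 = 10076726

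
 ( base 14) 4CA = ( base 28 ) 16A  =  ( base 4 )33002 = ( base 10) 962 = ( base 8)1702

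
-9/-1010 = 9/1010 = 0.01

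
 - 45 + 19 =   -  26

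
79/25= 79/25 = 3.16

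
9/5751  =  1/639 = 0.00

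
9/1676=9/1676 = 0.01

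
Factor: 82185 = 3^1*5^1 * 5479^1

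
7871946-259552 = 7612394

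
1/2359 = 1/2359 = 0.00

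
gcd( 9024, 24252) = 564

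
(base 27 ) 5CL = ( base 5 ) 111430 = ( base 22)858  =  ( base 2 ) 111110010110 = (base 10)3990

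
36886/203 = 36886/203= 181.70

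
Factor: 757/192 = 2^( -6)*3^( - 1 )*757^1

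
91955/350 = 18391/70 = 262.73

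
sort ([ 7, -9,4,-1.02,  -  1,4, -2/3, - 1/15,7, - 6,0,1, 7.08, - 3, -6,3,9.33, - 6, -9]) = [ - 9,  -  9,  -  6,- 6, - 6, - 3, - 1.02, - 1, - 2/3, - 1/15,0,1,3,4, 4,7,7,7.08, 9.33 ]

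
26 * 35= 910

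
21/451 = 21/451  =  0.05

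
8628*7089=61163892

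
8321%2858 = 2605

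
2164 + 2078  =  4242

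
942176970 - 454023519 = 488153451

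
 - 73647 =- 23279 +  - 50368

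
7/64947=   7/64947 = 0.00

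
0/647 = 0 = 0.00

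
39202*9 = 352818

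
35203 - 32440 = 2763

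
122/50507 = 122/50507 = 0.00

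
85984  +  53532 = 139516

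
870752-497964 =372788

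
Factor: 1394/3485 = 2^1*5^( - 1) =2/5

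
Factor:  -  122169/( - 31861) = 579/151 =3^1*151^(  -  1 )*193^1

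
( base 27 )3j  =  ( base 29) 3d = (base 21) 4g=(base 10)100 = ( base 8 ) 144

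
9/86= 9/86 = 0.10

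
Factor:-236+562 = 326 =2^1*163^1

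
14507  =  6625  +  7882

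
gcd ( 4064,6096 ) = 2032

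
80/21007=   80/21007 = 0.00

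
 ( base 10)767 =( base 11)638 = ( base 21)1fb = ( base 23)1a8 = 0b1011111111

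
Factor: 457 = 457^1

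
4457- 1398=3059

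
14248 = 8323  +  5925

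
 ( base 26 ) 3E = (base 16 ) 5c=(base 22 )44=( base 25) 3h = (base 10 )92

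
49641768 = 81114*612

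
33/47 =33/47=0.70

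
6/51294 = 1/8549 = 0.00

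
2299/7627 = 2299/7627 = 0.30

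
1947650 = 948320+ 999330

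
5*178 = 890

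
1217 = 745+472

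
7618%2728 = 2162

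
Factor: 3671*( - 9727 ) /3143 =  - 35707817/3143=-7^( - 1)*71^1*137^1 *449^ ( - 1)*3671^1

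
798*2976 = 2374848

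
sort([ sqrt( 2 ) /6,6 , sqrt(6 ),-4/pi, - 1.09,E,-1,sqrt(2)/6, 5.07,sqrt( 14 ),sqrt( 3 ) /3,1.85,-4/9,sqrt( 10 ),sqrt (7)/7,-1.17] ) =[ - 4/pi, - 1.17, - 1.09,-1,-4/9, sqrt(2 ) /6,  sqrt( 2)/6, sqrt( 7) /7, sqrt (3)/3,1.85,  sqrt( 6),E,sqrt( 10), sqrt( 14),5.07,6 ] 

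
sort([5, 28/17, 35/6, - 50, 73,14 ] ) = [ -50, 28/17,5, 35/6,14, 73] 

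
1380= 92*15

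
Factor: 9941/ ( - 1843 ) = -19^(  -  1)*97^( - 1 )*9941^1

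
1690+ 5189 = 6879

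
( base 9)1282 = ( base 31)104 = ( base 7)2546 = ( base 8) 1705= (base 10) 965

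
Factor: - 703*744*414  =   -216535248=-2^4*3^3*19^1*23^1*31^1*37^1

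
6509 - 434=6075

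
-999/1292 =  - 999/1292 = - 0.77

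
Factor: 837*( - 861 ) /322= - 102951/46=- 2^( - 1)*3^4*23^( - 1)*31^1*41^1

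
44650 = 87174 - 42524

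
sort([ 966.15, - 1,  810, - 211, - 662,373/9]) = [ - 662, - 211,-1, 373/9,810,966.15]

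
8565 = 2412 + 6153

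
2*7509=15018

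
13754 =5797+7957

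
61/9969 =61/9969 = 0.01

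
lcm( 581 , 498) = 3486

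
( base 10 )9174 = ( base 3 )110120210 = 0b10001111010110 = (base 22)IL0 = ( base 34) 7VS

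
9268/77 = 120 + 4/11 = 120.36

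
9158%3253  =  2652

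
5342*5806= 31015652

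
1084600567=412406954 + 672193613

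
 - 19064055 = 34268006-53332061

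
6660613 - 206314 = 6454299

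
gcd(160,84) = 4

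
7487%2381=344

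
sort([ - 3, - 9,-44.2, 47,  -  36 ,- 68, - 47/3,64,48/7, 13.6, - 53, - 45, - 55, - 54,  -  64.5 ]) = [ - 68, - 64.5, - 55,  -  54, - 53, - 45, - 44.2, - 36,  -  47/3, - 9 ,-3,48/7, 13.6,47,64 ]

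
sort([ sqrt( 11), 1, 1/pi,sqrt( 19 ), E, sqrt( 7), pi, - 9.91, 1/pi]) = [ -9.91, 1/pi, 1/pi, 1, sqrt(7 ) , E,pi, sqrt( 11 ), sqrt ( 19 ) ] 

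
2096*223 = 467408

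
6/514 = 3/257 = 0.01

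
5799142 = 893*6494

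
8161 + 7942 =16103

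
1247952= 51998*24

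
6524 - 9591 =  -3067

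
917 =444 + 473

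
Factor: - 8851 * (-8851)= 78340201  =  53^2*167^2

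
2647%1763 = 884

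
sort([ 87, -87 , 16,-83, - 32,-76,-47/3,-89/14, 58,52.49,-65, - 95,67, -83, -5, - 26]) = [-95,-87 ,-83, - 83,-76, - 65,-32, - 26, - 47/3 ,-89/14, - 5,16,52.49,58,67,87] 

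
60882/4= 30441/2 = 15220.50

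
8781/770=11 + 311/770 =11.40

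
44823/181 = 44823/181 = 247.64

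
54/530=27/265 = 0.10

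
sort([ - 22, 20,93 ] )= [ -22,20,93 ]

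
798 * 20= 15960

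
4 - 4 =0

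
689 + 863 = 1552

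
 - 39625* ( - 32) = 1268000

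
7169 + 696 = 7865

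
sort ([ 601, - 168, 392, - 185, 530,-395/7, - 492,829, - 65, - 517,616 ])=[ - 517, - 492, -185 ,-168,  -  65,  -  395/7,392,530, 601, 616,829 ]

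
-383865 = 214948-598813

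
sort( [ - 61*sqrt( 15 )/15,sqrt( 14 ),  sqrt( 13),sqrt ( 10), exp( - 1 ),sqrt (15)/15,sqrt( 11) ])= [- 61 * sqrt( 15) /15, sqrt(15 )/15,exp( - 1 ) , sqrt ( 10), sqrt (11 ), sqrt ( 13), sqrt( 14 ) ]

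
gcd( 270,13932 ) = 54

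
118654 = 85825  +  32829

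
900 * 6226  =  5603400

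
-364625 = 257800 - 622425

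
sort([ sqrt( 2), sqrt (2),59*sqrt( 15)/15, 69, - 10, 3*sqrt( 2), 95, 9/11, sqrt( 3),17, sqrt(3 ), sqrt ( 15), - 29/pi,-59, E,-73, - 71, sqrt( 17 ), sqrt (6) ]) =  [-73,  -  71, - 59, - 10,-29/pi,9/11, sqrt( 2) , sqrt( 2 ) , sqrt( 3 ), sqrt( 3), sqrt( 6 ),E , sqrt( 15 ), sqrt( 17),  3 *sqrt(2) , 59*sqrt( 15) /15, 17, 69, 95 ]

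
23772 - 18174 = 5598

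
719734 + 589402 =1309136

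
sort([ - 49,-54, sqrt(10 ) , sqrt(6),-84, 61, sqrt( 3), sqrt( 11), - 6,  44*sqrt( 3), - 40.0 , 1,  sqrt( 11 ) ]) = [ - 84,  -  54, - 49, - 40.0, - 6, 1,sqrt (3),  sqrt( 6), sqrt( 10 ),sqrt( 11), sqrt( 11) , 61,  44*sqrt( 3) ]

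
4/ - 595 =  - 4/595 = -0.01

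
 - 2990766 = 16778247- 19769013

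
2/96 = 1/48  =  0.02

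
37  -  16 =21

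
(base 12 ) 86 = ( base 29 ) 3f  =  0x66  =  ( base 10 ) 102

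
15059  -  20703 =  - 5644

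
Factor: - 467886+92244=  - 375642 =- 2^1*3^2 * 41^1*509^1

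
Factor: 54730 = 2^1*5^1*13^1*421^1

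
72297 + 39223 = 111520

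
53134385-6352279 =46782106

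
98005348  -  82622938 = 15382410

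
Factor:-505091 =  - 505091^1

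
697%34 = 17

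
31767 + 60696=92463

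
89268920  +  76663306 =165932226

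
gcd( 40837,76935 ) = 1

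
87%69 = 18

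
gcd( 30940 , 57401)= 1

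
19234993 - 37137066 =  - 17902073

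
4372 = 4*1093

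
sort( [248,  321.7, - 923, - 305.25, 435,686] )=[ - 923, - 305.25, 248,321.7,435,  686] 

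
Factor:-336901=  -  336901^1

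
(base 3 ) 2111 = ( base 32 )23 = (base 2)1000011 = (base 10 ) 67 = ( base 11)61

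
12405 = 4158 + 8247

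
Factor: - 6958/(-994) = 7 = 7^1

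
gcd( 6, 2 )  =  2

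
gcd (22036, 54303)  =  787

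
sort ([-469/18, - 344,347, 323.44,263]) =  [ -344, - 469/18,263, 323.44, 347 ]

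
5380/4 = 1345 = 1345.00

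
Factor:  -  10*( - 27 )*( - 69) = -18630 = - 2^1 * 3^4 * 5^1*23^1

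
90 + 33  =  123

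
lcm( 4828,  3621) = 14484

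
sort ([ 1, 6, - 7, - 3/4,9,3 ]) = [ - 7, - 3/4,1,  3,6,9]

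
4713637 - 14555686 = -9842049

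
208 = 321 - 113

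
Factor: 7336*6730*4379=216196835120 = 2^4*5^1*7^1 * 29^1*131^1*151^1*673^1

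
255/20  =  51/4 = 12.75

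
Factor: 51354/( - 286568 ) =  - 2^( - 2 )*3^4*113^( - 1)= - 81/452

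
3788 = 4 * 947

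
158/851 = 158/851 = 0.19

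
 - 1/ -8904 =1/8904 = 0.00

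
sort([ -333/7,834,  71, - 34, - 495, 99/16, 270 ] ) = [ - 495,  -  333/7,  -  34, 99/16, 71, 270, 834]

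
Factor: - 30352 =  - 2^4 * 7^1 * 271^1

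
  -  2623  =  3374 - 5997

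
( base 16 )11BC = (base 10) 4540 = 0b1000110111100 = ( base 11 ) 3458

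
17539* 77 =1350503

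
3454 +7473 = 10927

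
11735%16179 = 11735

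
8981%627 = 203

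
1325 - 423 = 902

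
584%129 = 68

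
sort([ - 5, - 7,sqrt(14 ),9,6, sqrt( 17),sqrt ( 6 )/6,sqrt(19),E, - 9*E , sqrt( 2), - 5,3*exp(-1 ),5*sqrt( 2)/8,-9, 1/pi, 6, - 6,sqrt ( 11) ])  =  [ - 9*E, - 9, - 7,-6, - 5, - 5,1/pi, sqrt( 6)/6, 5 *sqrt( 2 )/8,  3*exp ( - 1),sqrt( 2), E , sqrt(11), sqrt( 14),sqrt( 17 ),sqrt(19 ),6, 6,9] 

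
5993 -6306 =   -  313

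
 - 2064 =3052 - 5116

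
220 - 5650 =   -  5430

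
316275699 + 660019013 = 976294712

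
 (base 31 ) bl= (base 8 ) 552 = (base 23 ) FH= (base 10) 362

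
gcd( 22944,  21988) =956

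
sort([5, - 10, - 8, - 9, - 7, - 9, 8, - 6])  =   [-10, - 9, - 9, - 8,-7, - 6, 5 , 8]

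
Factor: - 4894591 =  - 13^1*29^1*12983^1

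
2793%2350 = 443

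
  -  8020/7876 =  - 2005/1969 =- 1.02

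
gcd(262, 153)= 1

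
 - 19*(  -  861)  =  16359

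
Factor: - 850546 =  - 2^1 *425273^1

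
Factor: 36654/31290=5^( -1)*7^( - 1)*41^1 = 41/35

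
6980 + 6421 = 13401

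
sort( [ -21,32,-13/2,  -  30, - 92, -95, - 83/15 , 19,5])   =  [ - 95, - 92, - 30,-21, - 13/2, - 83/15,5,  19,32]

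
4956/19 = 260 + 16/19 = 260.84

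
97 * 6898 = 669106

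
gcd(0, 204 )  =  204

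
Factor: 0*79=0^1 = 0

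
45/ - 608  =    -  45/608 = - 0.07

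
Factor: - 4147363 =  - 11^1*101^1*3733^1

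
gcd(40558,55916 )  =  14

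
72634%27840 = 16954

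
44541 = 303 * 147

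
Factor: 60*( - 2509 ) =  - 2^2*3^1*5^1*13^1*193^1 = - 150540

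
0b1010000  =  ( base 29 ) 2M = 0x50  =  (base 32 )2G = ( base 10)80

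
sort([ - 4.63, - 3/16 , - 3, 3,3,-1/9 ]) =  [ - 4.63, - 3, - 3/16, - 1/9, 3,3] 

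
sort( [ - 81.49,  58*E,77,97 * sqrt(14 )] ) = [ - 81.49,77,58 * E, 97*sqrt( 14 )]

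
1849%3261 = 1849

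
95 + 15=110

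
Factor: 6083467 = 13^1* 17^1*27527^1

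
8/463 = 8/463= 0.02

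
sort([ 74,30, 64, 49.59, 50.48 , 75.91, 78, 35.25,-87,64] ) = [  -  87,  30, 35.25,49.59,50.48,  64,64, 74,75.91,78]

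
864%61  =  10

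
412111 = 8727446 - 8315335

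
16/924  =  4/231 = 0.02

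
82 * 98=8036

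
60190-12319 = 47871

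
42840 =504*85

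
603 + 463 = 1066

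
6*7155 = 42930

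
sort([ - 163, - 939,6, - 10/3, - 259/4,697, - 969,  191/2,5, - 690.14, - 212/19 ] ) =[  -  969, - 939, - 690.14, - 163, - 259/4, - 212/19, - 10/3,5,6, 191/2,697]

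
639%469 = 170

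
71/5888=71/5888 =0.01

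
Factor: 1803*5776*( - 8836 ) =  -  2^6*3^1*19^2*47^2*601^1 = - 92019235008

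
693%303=87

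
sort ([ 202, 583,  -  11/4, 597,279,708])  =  [ - 11/4, 202,279 , 583,597 , 708] 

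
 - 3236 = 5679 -8915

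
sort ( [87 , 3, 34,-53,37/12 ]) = [ - 53,3,37/12,34, 87]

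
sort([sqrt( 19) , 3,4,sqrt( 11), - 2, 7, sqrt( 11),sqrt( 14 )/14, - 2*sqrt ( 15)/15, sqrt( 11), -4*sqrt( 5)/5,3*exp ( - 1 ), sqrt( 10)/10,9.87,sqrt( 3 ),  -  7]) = [-7,  -  2 , - 4*sqrt( 5) /5, - 2*sqrt (15)/15 , sqrt( 14 )/14 , sqrt( 10 ) /10 , 3*exp(  -  1), sqrt( 3 ), 3 , sqrt( 11), sqrt( 11 ), sqrt( 11) , 4, sqrt( 19 ) , 7, 9.87]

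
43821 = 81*541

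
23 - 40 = -17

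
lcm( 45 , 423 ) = 2115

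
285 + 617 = 902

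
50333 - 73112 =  - 22779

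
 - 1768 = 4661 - 6429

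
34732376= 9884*3514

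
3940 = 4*985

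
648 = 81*8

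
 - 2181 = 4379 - 6560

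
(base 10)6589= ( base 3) 100001001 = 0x19bd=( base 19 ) i4f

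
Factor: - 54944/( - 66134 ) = 27472/33067 = 2^4*17^1*43^( - 1)*101^1*769^( -1)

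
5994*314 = 1882116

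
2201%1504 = 697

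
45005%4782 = 1967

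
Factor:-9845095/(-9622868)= 2^( - 2)*5^1*13^2*61^1*163^(  -  1)*191^1 * 14759^(  -  1)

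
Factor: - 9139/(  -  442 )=703/34 =2^( - 1)* 17^( - 1) * 19^1* 37^1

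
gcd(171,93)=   3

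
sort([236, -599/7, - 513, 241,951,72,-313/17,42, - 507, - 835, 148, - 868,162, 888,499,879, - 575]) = [ -868,-835, - 575,- 513, - 507, - 599/7 ,-313/17,42,72,148,162,236,241, 499,879 , 888, 951]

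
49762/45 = 49762/45 = 1105.82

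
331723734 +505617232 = 837340966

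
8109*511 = 4143699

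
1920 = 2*960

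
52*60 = 3120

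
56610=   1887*30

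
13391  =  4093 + 9298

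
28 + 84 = 112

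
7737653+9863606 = 17601259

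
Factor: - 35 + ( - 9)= - 2^2*11^1 = -44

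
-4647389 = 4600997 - 9248386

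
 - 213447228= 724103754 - 937550982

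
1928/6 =321+ 1/3 = 321.33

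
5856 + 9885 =15741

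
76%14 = 6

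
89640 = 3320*27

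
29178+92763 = 121941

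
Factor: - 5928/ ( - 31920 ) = 2^( - 1) *5^( - 1 )*7^( - 1)*13^1 = 13/70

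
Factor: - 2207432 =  - 2^3*275929^1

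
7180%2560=2060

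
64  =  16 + 48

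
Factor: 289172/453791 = 2^2*83^1*521^( - 1)  =  332/521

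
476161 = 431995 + 44166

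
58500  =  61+58439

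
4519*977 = 4415063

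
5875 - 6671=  - 796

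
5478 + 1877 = 7355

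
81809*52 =4254068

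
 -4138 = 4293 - 8431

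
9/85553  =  9/85553 =0.00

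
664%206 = 46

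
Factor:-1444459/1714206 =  - 2^(  -  1)*3^( - 1 ) * 13^( - 1)*21977^( - 1)*1444459^1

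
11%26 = 11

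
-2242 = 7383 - 9625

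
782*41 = 32062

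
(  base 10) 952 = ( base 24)1fg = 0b1110111000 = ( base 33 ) SS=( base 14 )4C0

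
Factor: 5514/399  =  2^1*7^( - 1)*19^( - 1) * 919^1 = 1838/133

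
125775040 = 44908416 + 80866624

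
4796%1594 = 14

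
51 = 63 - 12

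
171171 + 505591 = 676762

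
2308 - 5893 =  - 3585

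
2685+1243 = 3928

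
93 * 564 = 52452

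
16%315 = 16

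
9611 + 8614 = 18225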